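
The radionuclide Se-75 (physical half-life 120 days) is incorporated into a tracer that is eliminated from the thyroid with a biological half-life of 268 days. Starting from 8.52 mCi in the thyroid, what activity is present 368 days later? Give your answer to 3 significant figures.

0.393 mCi

1/t_eff = 1/t_phys + 1/t_biol = 1/120 + 1/268 = 0.012065 per day.
t_eff = 120 × 268 / (120 + 268) ≈ 82.887 days.
Remaining = 8.52 × (1/2)^(368/82.887) = 8.52 × (1/2)^4.4398 ≈ 0.39258 mCi.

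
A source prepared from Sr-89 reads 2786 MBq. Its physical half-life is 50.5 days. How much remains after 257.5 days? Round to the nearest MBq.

81 MBq

Number of half-lives: n = 257.5/50.5 ≈ 5.099.
Remaining = 2786 × (1/2)^5.099 = 2786 × 0.029177 ≈ 81.288 MBq.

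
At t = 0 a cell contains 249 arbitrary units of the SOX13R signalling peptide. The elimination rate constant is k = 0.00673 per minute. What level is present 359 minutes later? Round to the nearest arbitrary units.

t½ = ln 2 / k = 0.69315 / 0.00673 ≈ 102.99 minutes.
Number of half-lives: n = 359/102.99 ≈ 3.4857.
Remaining = 249 × (1/2)^3.4857 = 249 × 0.089272 ≈ 22.229 arbitrary units.

22 arbitrary units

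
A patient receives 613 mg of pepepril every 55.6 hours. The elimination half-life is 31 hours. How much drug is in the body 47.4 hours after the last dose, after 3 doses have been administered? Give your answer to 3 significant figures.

The 3 doses were given 158.6, 103, 47.4 hours ago.
Total = 613·(1/2)^(158.6/31) + 613·(1/2)^(103/31) + 613·(1/2)^(47.4/31)
      = 17.675 + 61.272 + 212.41 ≈ 291.36 mg.

291 mg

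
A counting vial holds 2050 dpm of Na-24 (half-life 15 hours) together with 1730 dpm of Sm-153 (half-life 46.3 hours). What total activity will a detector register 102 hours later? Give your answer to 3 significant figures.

Na-24: 2050 × (1/2)^(102/15) = 2050 × (1/2)^6.8 ≈ 18.397 dpm.
Sm-153: 1730 × (1/2)^(102/46.3) = 1730 × (1/2)^2.203 ≈ 375.72 dpm.
Total = 18.397 + 375.72 ≈ 394.12 dpm.

394 dpm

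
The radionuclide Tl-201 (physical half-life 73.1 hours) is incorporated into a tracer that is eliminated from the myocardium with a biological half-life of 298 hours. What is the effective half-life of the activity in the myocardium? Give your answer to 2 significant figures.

59 hours

1/t_eff = 1/t_phys + 1/t_biol = 1/73.1 + 1/298 = 0.017036 per hour.
t_eff = 73.1 × 298 / (73.1 + 298) ≈ 58.701 hours.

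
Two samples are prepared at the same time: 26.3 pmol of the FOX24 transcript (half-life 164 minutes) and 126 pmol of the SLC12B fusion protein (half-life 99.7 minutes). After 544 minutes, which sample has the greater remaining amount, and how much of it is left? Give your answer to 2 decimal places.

FOX24 transcript: 26.3 × (1/2)^3.3171 ≈ 2.6389 pmol.
SLC12B fusion protein: 126 × (1/2)^5.4564 ≈ 2.8697 pmol.
SLC12B fusion protein has more remaining, at ≈ 2.8697 pmol.

SLC12B fusion protein, 2.87 pmol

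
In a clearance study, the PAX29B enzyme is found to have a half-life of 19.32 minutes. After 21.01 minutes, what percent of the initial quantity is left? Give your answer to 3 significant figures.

n = 21.01/19.32 ≈ 1.0875 half-lives.
Fraction remaining = (1/2)^1.0875 ≈ 0.47058, i.e. 47.058%.

47.1%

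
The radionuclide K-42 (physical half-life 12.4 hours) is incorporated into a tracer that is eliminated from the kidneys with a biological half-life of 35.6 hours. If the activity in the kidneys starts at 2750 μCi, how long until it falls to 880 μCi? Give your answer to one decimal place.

1/t_eff = 1/t_phys + 1/t_biol = 1/12.4 + 1/35.6 = 0.10874 per hour.
t_eff = 12.4 × 35.6 / (12.4 + 35.6) ≈ 9.1967 hours.
n = log₂(2750/880) ≈ 1.6439; t = 1.6439 × 9.1967 ≈ 15.118 hours.

15.1 hours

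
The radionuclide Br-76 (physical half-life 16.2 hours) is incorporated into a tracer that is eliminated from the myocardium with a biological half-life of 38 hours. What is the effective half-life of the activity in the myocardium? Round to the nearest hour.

11 hours

1/t_eff = 1/t_phys + 1/t_biol = 1/16.2 + 1/38 = 0.088044 per hour.
t_eff = 16.2 × 38 / (16.2 + 38) ≈ 11.358 hours.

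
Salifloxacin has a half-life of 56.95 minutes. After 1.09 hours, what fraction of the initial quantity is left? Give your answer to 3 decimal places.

1.09 hours = 65.4 minutes.
n = 65.4/56.95 ≈ 1.1484 half-lives.
Fraction remaining = (1/2)^1.1484 ≈ 0.45113.

0.451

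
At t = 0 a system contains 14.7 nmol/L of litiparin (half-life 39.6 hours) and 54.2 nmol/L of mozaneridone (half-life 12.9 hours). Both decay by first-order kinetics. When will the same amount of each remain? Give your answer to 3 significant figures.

Set 14.7·(1/2)^(t/39.6) = 54.2·(1/2)^(t/12.9).
Taking log₂: log₂(14.7/54.2) = t·(1/39.6 − 1/12.9).
log₂(0.27122) = -1.8825; 1/39.6 − 1/12.9 = -0.052267.
t = -1.8825 / -0.052267 ≈ 36.017 hours.

36.0 hours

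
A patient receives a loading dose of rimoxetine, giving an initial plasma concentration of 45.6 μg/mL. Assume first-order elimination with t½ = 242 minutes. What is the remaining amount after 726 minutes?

5.7 μg/mL

Elapsed time is 3 half-lives (726/242).
Each half-life halves the amount: 45.6 × (1/2)^3 = 45.6/8 = 5.7 μg/mL.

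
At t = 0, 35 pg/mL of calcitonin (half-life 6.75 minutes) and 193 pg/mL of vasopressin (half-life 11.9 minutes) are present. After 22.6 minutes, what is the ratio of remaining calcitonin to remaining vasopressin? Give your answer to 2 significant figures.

calcitonin: 35 × (1/2)^(22.6/6.75) = 35 × (1/2)^3.3481 ≈ 3.437 pg/mL.
vasopressin: 193 × (1/2)^(22.6/11.9) = 193 × (1/2)^1.8992 ≈ 51.743 pg/mL.
Ratio ≈ 3.437 / 51.743 ≈ 0.066423.

0.066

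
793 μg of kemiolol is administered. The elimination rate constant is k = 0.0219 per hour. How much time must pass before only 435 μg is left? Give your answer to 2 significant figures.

t½ = ln 2 / k = 0.69315 / 0.0219 ≈ 31.651 hours.
Fraction remaining = 435/793 ≈ 0.54855.
n = log₂(793/435) = ln(1.823)/ln 2 ≈ 0.86631 half-lives.
t = n × t½ = 0.86631 × 31.651 ≈ 27.419 hours.

27 hours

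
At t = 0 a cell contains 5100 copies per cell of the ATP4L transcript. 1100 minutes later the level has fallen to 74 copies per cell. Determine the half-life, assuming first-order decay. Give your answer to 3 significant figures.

180 minutes

A/A₀ = 74/5100 ≈ 0.01451.
n = log₂(68.919) ≈ 6.1068 half-lives elapsed in 1100 minutes.
t½ = 1100/6.1068 ≈ 180.13 minutes.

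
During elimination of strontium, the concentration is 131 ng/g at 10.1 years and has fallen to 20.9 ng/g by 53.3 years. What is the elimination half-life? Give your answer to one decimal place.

16.3 years

Over Δt = 53.3 − 10.1 = 43.2 years, the level fell by a factor of 131/20.9 ≈ 6.2679.
n = log₂(6.2679) ≈ 2.648 half-lives, so t½ = 43.2/2.648 ≈ 16.314 years.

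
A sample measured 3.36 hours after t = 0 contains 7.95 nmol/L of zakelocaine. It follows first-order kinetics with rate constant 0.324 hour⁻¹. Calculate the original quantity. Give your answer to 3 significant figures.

23.6 nmol/L

t½ = ln 2 / λ = 0.69315 / 0.324 ≈ 2.1393 hours.
Number of half-lives elapsed: n = 3.36/2.1393 ≈ 1.5706.
A₀ = A × 2^n = 7.95 × 2^1.5706 = 7.95 × 2.9702 ≈ 23.613 nmol/L.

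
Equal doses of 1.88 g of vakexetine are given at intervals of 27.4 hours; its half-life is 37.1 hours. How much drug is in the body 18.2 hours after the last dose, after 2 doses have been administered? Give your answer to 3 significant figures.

The 2 doses were given 45.6, 18.2 hours ago.
Total = 1.88·(1/2)^(45.6/37.1) + 1.88·(1/2)^(18.2/37.1)
      = 0.80197 + 1.3381 ≈ 2.1401 g.

2.14 g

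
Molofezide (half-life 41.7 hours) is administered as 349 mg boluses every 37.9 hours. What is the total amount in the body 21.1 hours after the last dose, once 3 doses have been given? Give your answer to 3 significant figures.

The 3 doses were given 96.9, 59, 21.1 hours ago.
Total = 349·(1/2)^(96.9/41.7) + 349·(1/2)^(59/41.7) + 349·(1/2)^(21.1/41.7)
      = 69.712 + 130.89 + 245.76 ≈ 446.36 mg.

446 mg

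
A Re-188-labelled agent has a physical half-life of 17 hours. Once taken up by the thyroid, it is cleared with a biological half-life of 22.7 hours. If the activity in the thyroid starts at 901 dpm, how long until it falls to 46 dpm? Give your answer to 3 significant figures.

41.7 hours

1/t_eff = 1/t_phys + 1/t_biol = 1/17 + 1/22.7 = 0.10288 per hour.
t_eff = 17 × 22.7 / (17 + 22.7) ≈ 9.7204 hours.
n = log₂(901/46) ≈ 4.2918; t = 4.2918 × 9.7204 ≈ 41.718 hours.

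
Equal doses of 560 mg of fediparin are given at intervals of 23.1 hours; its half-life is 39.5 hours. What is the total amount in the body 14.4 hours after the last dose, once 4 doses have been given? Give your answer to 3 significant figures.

1050 mg

The 4 doses were given 83.7, 60.6, 37.5, 14.4 hours ago.
Total = 560·(1/2)^(83.7/39.5) + 560·(1/2)^(60.6/39.5) + 560·(1/2)^(37.5/39.5) + 560·(1/2)^(14.4/39.5)
      = 128.92 + 193.35 + 290 + 434.96 ≈ 1047.2 mg.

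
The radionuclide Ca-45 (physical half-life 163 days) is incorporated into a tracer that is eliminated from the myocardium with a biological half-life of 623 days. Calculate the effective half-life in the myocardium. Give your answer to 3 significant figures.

1/t_eff = 1/t_phys + 1/t_biol = 1/163 + 1/623 = 0.0077401 per day.
t_eff = 163 × 623 / (163 + 623) ≈ 129.2 days.

129 days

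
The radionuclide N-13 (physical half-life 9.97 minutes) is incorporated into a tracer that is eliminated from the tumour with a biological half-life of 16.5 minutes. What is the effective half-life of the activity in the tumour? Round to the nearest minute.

6 minutes

1/t_eff = 1/t_phys + 1/t_biol = 1/9.97 + 1/16.5 = 0.16091 per minute.
t_eff = 9.97 × 16.5 / (9.97 + 16.5) ≈ 6.2148 minutes.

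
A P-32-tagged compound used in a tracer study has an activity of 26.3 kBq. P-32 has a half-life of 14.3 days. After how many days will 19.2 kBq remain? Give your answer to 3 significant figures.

Fraction remaining = 19.2/26.3 ≈ 0.73004.
n = log₂(26.3/19.2) = ln(1.3698)/ln 2 ≈ 0.45396 half-lives.
t = n × t½ = 0.45396 × 14.3 ≈ 6.4916 days.

6.49 days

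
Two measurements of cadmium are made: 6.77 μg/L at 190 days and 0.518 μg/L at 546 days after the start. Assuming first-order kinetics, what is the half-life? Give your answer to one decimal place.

Over Δt = 546 − 190 = 356 days, the level fell by a factor of 6.77/0.518 ≈ 13.069.
n = log₂(13.069) ≈ 3.7081 half-lives, so t½ = 356/3.7081 ≈ 96.005 days.

96.0 days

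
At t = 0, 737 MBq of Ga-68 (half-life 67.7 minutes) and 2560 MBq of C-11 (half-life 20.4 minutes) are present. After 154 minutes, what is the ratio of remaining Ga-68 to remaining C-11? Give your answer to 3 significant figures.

11.1

Ga-68: 737 × (1/2)^(154/67.7) = 737 × (1/2)^2.2747 ≈ 152.3 MBq.
C-11: 2560 × (1/2)^(154/20.4) = 2560 × (1/2)^7.549 ≈ 13.67 MBq.
Ratio ≈ 152.3 / 13.67 ≈ 11.141.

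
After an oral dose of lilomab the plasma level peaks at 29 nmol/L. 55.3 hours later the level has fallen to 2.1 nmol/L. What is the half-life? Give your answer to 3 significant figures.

A/A₀ = 2.1/29 ≈ 0.072414.
n = log₂(13.81) ≈ 3.7876 half-lives elapsed in 55.3 hours.
t½ = 55.3/3.7876 ≈ 14.6 hours.

14.6 hours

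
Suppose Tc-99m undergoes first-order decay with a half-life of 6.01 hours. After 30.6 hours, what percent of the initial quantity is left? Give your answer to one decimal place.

n = 30.6/6.01 ≈ 5.0915 half-lives.
Fraction remaining = (1/2)^5.0915 ≈ 0.029329, i.e. 2.9329%.

2.9%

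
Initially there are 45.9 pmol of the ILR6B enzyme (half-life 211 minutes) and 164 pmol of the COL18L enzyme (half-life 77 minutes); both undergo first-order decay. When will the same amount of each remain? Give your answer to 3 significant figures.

223 minutes

Set 45.9·(1/2)^(t/211) = 164·(1/2)^(t/77).
Taking log₂: log₂(45.9/164) = t·(1/211 − 1/77).
log₂(0.27988) = -1.8371; 1/211 − 1/77 = -0.0082477.
t = -1.8371 / -0.0082477 ≈ 222.75 minutes.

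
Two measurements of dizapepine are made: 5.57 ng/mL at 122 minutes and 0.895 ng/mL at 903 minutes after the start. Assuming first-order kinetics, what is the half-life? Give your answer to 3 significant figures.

296 minutes

Over Δt = 903 − 122 = 781 minutes, the level fell by a factor of 5.57/0.895 ≈ 6.2235.
n = log₂(6.2235) ≈ 2.6377 half-lives, so t½ = 781/2.6377 ≈ 296.09 minutes.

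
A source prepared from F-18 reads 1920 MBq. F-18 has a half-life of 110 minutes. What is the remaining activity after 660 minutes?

30 MBq

Elapsed time is 6 half-lives (660/110).
Each half-life halves the amount: 1920 × (1/2)^6 = 1920/64 = 30 MBq.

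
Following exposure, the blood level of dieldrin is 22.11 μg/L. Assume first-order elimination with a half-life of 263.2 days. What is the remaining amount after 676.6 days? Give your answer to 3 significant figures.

Number of half-lives: n = 676.6/263.2 ≈ 2.5707.
Remaining = 22.11 × (1/2)^2.5707 = 22.11 × 0.16833 ≈ 3.7217 μg/L.

3.72 μg/L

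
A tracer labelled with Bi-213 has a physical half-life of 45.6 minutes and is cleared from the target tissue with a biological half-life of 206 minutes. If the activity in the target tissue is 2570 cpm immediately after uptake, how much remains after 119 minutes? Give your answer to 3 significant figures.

1/t_eff = 1/t_phys + 1/t_biol = 1/45.6 + 1/206 = 0.026784 per minute.
t_eff = 45.6 × 206 / (45.6 + 206) ≈ 37.335 minutes.
Remaining = 2570 × (1/2)^(119/37.335) = 2570 × (1/2)^3.1873 ≈ 282.13 cpm.

282 cpm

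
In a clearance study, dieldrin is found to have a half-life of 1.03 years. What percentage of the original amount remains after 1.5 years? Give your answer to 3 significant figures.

n = 1.5/1.03 ≈ 1.4563 half-lives.
Fraction remaining = (1/2)^1.4563 ≈ 0.36442, i.e. 36.442%.

36.4%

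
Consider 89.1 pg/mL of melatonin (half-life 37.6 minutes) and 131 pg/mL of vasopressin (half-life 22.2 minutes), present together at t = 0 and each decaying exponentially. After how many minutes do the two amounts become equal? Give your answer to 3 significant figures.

Set 89.1·(1/2)^(t/37.6) = 131·(1/2)^(t/22.2).
Taking log₂: log₂(89.1/131) = t·(1/37.6 − 1/22.2).
log₂(0.68015) = -0.55607; 1/37.6 − 1/22.2 = -0.018449.
t = -0.55607 / -0.018449 ≈ 30.14 minutes.

30.1 minutes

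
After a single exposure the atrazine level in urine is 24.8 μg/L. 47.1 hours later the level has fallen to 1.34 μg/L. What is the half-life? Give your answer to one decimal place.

A/A₀ = 1.34/24.8 ≈ 0.054032.
n = log₂(18.507) ≈ 4.21 half-lives elapsed in 47.1 hours.
t½ = 47.1/4.21 ≈ 11.188 hours.

11.2 hours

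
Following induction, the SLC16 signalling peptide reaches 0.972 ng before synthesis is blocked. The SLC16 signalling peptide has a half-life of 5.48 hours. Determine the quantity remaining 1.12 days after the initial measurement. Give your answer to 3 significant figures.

Convert the elapsed time: 1.12 days = 26.88 hours.
Number of half-lives: n = 26.88/5.48 ≈ 4.9051.
Remaining = 0.972 × (1/2)^4.9051 = 0.972 × 0.033375 ≈ 0.03244 ng.

0.0324 ng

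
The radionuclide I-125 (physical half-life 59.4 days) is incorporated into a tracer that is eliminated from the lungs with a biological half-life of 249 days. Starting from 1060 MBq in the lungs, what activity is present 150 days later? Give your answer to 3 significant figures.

1/t_eff = 1/t_phys + 1/t_biol = 1/59.4 + 1/249 = 0.020851 per day.
t_eff = 59.4 × 249 / (59.4 + 249) ≈ 47.959 days.
Remaining = 1060 × (1/2)^(150/47.959) = 1060 × (1/2)^3.1277 ≈ 121.28 MBq.

121 MBq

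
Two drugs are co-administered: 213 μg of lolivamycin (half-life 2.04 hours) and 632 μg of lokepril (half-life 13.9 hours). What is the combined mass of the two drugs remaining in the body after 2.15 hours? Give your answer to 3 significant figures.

670 μg

lolivamycin: 213 × (1/2)^(2.15/2.04) = 213 × (1/2)^1.0539 ≈ 102.59 μg.
lokepril: 632 × (1/2)^(2.15/13.9) = 632 × (1/2)^0.15468 ≈ 567.75 μg.
Total = 102.59 + 567.75 ≈ 670.34 μg.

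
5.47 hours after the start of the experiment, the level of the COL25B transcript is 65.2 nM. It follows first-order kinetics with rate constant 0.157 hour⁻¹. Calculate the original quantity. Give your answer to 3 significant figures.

154 nM

t½ = ln 2 / k = 0.69315 / 0.157 ≈ 4.415 hours.
Number of half-lives elapsed: n = 5.47/4.415 ≈ 1.239.
A₀ = A × 2^n = 65.2 × 2^1.239 = 65.2 × 2.3603 ≈ 153.89 nM.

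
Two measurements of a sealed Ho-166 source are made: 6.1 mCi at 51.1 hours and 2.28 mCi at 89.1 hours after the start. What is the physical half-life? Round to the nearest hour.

27 hours

Over Δt = 89.1 − 51.1 = 38 hours, the level fell by a factor of 6.1/2.28 ≈ 2.6754.
n = log₂(2.6754) ≈ 1.4198 half-lives, so t½ = 38/1.4198 ≈ 26.765 hours.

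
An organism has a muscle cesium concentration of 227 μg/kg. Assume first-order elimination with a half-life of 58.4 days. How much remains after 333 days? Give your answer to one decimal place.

4.4 μg/kg

Number of half-lives: n = 333/58.4 ≈ 5.7021.
Remaining = 227 × (1/2)^5.7021 = 227 × 0.019209 ≈ 4.3605 μg/kg.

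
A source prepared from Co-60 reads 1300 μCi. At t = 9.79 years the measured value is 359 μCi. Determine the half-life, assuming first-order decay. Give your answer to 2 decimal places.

A/A₀ = 359/1300 ≈ 0.27615.
n = log₂(3.6212) ≈ 1.8565 half-lives elapsed in 9.79 years.
t½ = 9.79/1.8565 ≈ 5.2735 years.

5.27 years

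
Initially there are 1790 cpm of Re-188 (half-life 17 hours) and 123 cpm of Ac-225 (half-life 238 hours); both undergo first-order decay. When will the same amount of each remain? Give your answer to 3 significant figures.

70.7 hours

Set 1790·(1/2)^(t/17) = 123·(1/2)^(t/238).
Taking log₂: log₂(1790/123) = t·(1/17 − 1/238).
log₂(14.553) = 3.8632; 1/17 − 1/238 = 0.054622.
t = 3.8632 / 0.054622 ≈ 70.727 hours.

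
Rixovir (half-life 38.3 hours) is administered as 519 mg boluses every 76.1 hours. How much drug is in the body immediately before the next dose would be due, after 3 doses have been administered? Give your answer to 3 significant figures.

The 3 doses were given 228.3, 152.2, 76.1 hours ago.
Total = 519·(1/2)^(228.3/38.3) + 519·(1/2)^(152.2/38.3) + 519·(1/2)^(76.1/38.3)
      = 8.3325 + 33.03 + 130.93 ≈ 172.29 mg.

172 mg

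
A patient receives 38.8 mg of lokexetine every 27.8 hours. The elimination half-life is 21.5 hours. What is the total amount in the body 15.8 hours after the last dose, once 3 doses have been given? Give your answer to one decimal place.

The 3 doses were given 71.4, 43.6, 15.8 hours ago.
Total = 38.8·(1/2)^(71.4/21.5) + 38.8·(1/2)^(43.6/21.5) + 38.8·(1/2)^(15.8/21.5)
      = 3.8827 + 9.5142 + 23.314 ≈ 36.71 mg.

36.7 mg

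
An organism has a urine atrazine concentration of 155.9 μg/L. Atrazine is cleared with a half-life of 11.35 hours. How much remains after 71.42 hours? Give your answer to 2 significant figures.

2.0 μg/L

Number of half-lives: n = 71.42/11.35 ≈ 6.2925.
Remaining = 155.9 × (1/2)^6.2925 = 155.9 × 0.012757 ≈ 1.9889 μg/L.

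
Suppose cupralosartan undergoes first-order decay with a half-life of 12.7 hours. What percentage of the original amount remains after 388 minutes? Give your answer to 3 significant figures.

70.3%

388 minutes = 6.46667 hours.
n = 6.46667/12.7 ≈ 0.50919 half-lives.
Fraction remaining = (1/2)^0.50919 ≈ 0.70262, i.e. 70.262%.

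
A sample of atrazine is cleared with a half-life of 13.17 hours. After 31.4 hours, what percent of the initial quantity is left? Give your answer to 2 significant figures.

19%

n = 31.4/13.17 ≈ 2.3842 half-lives.
Fraction remaining = (1/2)^2.3842 ≈ 0.19155, i.e. 19.155%.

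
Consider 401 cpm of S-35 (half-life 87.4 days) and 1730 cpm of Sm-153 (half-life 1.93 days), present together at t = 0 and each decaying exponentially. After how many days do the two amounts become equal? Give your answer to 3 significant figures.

Set 401·(1/2)^(t/87.4) = 1730·(1/2)^(t/1.93).
Taking log₂: log₂(401/1730) = t·(1/87.4 − 1/1.93).
log₂(0.23179) = -2.1091; 1/87.4 − 1/1.93 = -0.50669.
t = -2.1091 / -0.50669 ≈ 4.1625 days.

4.16 days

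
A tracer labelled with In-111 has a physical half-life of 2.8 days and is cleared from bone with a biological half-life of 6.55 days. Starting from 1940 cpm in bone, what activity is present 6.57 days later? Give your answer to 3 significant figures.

1/t_eff = 1/t_phys + 1/t_biol = 1/2.8 + 1/6.55 = 0.50981 per day.
t_eff = 2.8 × 6.55 / (2.8 + 6.55) ≈ 1.9615 days.
Remaining = 1940 × (1/2)^(6.57/1.9615) = 1940 × (1/2)^3.3495 ≈ 190.33 cpm.

190 cpm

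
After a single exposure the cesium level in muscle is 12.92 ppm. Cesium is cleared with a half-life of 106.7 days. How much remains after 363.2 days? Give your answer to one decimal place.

1.2 ppm

Number of half-lives: n = 363.2/106.7 ≈ 3.4039.
Remaining = 12.92 × (1/2)^3.4039 = 12.92 × 0.094474 ≈ 1.2206 ppm.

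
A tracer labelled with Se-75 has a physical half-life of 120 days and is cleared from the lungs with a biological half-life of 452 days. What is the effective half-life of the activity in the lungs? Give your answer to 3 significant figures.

94.8 days

1/t_eff = 1/t_phys + 1/t_biol = 1/120 + 1/452 = 0.010546 per day.
t_eff = 120 × 452 / (120 + 452) ≈ 94.825 days.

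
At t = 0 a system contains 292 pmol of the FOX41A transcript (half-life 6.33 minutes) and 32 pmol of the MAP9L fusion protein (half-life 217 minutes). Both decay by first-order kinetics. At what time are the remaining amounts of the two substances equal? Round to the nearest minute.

Set 292·(1/2)^(t/6.33) = 32·(1/2)^(t/217).
Taking log₂: log₂(292/32) = t·(1/6.33 − 1/217).
log₂(9.125) = 3.1898; 1/6.33 − 1/217 = 0.15337.
t = 3.1898 / 0.15337 ≈ 20.798 minutes.

21 minutes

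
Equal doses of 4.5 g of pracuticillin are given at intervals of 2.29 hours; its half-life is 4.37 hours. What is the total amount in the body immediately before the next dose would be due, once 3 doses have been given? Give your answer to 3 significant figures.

6.82 g

The 3 doses were given 6.87, 4.58, 2.29 hours ago.
Total = 4.5·(1/2)^(6.87/4.37) + 4.5·(1/2)^(4.58/4.37) + 4.5·(1/2)^(2.29/4.37)
      = 1.5135 + 2.1763 + 3.1294 ≈ 6.8192 g.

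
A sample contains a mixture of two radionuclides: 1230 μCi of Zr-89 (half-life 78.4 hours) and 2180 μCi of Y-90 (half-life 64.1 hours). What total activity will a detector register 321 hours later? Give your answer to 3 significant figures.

140 μCi

Zr-89: 1230 × (1/2)^(321/78.4) = 1230 × (1/2)^4.0944 ≈ 72.006 μCi.
Y-90: 2180 × (1/2)^(321/64.1) = 2180 × (1/2)^5.0078 ≈ 67.758 μCi.
Total = 72.006 + 67.758 ≈ 139.76 μCi.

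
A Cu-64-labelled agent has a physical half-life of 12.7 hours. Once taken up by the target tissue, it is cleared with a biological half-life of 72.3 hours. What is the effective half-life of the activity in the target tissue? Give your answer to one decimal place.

10.8 hours

1/t_eff = 1/t_phys + 1/t_biol = 1/12.7 + 1/72.3 = 0.092571 per hour.
t_eff = 12.7 × 72.3 / (12.7 + 72.3) ≈ 10.802 hours.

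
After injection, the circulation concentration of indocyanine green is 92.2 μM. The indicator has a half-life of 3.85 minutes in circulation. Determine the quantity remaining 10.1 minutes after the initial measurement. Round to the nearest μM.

Number of half-lives: n = 10.1/3.85 ≈ 2.6234.
Remaining = 92.2 × (1/2)^2.6234 = 92.2 × 0.16229 ≈ 14.963 μM.

15 μM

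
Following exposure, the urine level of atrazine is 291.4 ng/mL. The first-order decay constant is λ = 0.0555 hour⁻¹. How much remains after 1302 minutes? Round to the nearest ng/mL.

t½ = ln 2 / λ = 0.69315 / 0.0555 ≈ 12.489 hours.
Convert the elapsed time: 1302 minutes = 21.7 hours.
Number of half-lives: n = 21.7/12.489 ≈ 1.7375.
Remaining = 291.4 × (1/2)^1.7375 = 291.4 × 0.29989 ≈ 87.387 ng/mL.

87 ng/mL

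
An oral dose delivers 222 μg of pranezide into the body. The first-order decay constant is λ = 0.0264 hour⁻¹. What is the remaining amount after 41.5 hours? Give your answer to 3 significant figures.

t½ = ln 2 / λ = 0.69315 / 0.0264 ≈ 26.256 hours.
Number of half-lives: n = 41.5/26.256 ≈ 1.5806.
Remaining = 222 × (1/2)^1.5806 = 222 × 0.33434 ≈ 74.223 μg.

74.2 μg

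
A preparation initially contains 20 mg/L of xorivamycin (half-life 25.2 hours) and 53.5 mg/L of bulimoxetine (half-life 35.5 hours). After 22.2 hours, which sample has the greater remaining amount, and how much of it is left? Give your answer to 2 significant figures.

xorivamycin: 20 × (1/2)^0.88095 ≈ 10.86 mg/L.
bulimoxetine: 53.5 × (1/2)^0.62535 ≈ 34.682 mg/L.
Bulimoxetine has more remaining, at ≈ 34.682 mg/L.

bulimoxetine, 35 mg/L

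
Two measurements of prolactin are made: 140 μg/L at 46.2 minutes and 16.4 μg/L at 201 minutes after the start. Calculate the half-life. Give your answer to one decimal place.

50.0 minutes

Over Δt = 201 − 46.2 = 154.8 minutes, the level fell by a factor of 140/16.4 ≈ 8.5366.
n = log₂(8.5366) ≈ 3.0937 half-lives, so t½ = 154.8/3.0937 ≈ 50.038 minutes.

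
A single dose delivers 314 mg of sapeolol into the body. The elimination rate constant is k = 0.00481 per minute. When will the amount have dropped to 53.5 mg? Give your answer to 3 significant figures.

368 minutes

t½ = ln 2 / k = 0.69315 / 0.00481 ≈ 144.11 minutes.
Fraction remaining = 53.5/314 ≈ 0.17038.
n = log₂(314/53.5) = ln(5.8692)/ln 2 ≈ 2.5532 half-lives.
t = n × t½ = 2.5532 × 144.11 ≈ 367.92 minutes.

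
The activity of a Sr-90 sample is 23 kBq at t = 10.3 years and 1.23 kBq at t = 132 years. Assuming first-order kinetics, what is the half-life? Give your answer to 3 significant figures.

28.8 years

Over Δt = 132 − 10.3 = 121.7 years, the level fell by a factor of 23/1.23 ≈ 18.699.
n = log₂(18.699) ≈ 4.2249 half-lives, so t½ = 121.7/4.2249 ≈ 28.805 years.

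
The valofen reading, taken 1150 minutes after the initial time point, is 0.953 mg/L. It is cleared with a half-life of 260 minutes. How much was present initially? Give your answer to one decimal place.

20.4 mg/L

Number of half-lives elapsed: n = 1150/260 ≈ 4.4231.
A₀ = A × 2^n = 0.953 × 2^4.4231 = 0.953 × 21.453 ≈ 20.444 mg/L.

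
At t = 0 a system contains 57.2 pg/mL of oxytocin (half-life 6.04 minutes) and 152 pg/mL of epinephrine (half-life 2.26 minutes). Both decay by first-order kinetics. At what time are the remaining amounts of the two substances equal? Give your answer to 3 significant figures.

Set 57.2·(1/2)^(t/6.04) = 152·(1/2)^(t/2.26).
Taking log₂: log₂(57.2/152) = t·(1/6.04 − 1/2.26).
log₂(0.37632) = -1.41; 1/6.04 − 1/2.26 = -0.27691.
t = -1.41 / -0.27691 ≈ 5.0918 minutes.

5.09 minutes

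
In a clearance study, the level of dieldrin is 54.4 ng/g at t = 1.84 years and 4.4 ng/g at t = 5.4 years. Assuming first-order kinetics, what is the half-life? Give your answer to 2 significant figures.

0.98 years

Over Δt = 5.4 − 1.84 = 3.56 years, the level fell by a factor of 54.4/4.4 ≈ 12.364.
n = log₂(12.364) ≈ 3.628 half-lives, so t½ = 3.56/3.628 ≈ 0.98125 years.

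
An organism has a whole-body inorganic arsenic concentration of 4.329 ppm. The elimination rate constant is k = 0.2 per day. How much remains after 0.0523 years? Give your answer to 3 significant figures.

t½ = ln 2 / k = 0.69315 / 0.2 ≈ 3.4657 days.
Convert the elapsed time: 0.0523 years = 19.0895 days.
Number of half-lives: n = 19.0895/3.4657 ≈ 5.5081.
Remaining = 4.329 × (1/2)^5.5081 = 4.329 × 0.021974 ≈ 0.095125 ppm.

0.0951 ppm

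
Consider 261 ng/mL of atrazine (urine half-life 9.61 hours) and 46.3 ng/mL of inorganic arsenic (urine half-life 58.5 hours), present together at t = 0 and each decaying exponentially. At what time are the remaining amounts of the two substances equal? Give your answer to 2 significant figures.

Set 261·(1/2)^(t/9.61) = 46.3·(1/2)^(t/58.5).
Taking log₂: log₂(261/46.3) = t·(1/9.61 − 1/58.5).
log₂(5.6371) = 2.495; 1/9.61 − 1/58.5 = 0.086964.
t = 2.495 / 0.086964 ≈ 28.69 hours.

29 hours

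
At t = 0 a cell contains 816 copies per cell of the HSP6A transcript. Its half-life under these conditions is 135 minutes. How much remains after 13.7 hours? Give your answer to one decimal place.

Convert the elapsed time: 13.7 hours = 822 minutes.
Number of half-lives: n = 822/135 ≈ 6.0889.
Remaining = 816 × (1/2)^6.0889 = 816 × 0.014691 ≈ 11.988 copies per cell.

12.0 copies per cell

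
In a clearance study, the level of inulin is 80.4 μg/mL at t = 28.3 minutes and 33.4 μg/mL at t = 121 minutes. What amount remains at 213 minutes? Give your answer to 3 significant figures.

Over Δt = 121 − 28.3 = 92.7 minutes, the level fell by a factor of 80.4/33.4 ≈ 2.4072.
n = log₂(2.4072) ≈ 1.2673 half-lives, so t½ = 92.7/1.2673 ≈ 73.145 minutes.
From t = 121 to t = 213: 33.4 × (1/2)^((213−121)/73.145) ≈ 13.967 μg/mL.

14.0 μg/mL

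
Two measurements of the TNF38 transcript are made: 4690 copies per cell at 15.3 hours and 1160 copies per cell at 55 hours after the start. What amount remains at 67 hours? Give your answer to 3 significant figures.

760 copies per cell

Over Δt = 55 − 15.3 = 39.7 hours, the level fell by a factor of 4690/1160 ≈ 4.0431.
n = log₂(4.0431) ≈ 2.0155 half-lives, so t½ = 39.7/2.0155 ≈ 19.698 hours.
From t = 55 to t = 67: 1160 × (1/2)^((67−55)/19.698) ≈ 760.45 copies per cell.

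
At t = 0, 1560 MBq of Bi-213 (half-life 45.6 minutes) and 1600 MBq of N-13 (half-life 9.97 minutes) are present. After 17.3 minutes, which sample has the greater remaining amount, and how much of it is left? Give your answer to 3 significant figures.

Bi-213, 1200 MBq

Bi-213: 1560 × (1/2)^0.37939 ≈ 1199.3 MBq.
N-13: 1600 × (1/2)^1.7352 ≈ 480.59 MBq.
Bi-213 has more remaining, at ≈ 1199.3 MBq.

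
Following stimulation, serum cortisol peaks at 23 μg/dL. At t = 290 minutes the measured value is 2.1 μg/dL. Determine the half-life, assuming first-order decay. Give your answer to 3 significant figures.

A/A₀ = 2.1/23 ≈ 0.091304.
n = log₂(10.952) ≈ 3.4532 half-lives elapsed in 290 minutes.
t½ = 290/3.4532 ≈ 83.981 minutes.

84.0 minutes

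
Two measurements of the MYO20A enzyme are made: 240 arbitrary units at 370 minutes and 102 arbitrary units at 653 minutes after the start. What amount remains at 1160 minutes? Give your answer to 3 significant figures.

Over Δt = 653 − 370 = 283 minutes, the level fell by a factor of 240/102 ≈ 2.3529.
n = log₂(2.3529) ≈ 1.2345 half-lives, so t½ = 283/1.2345 ≈ 229.25 minutes.
From t = 653 to t = 1160: 102 × (1/2)^((1160−653)/229.25) ≈ 22.022 arbitrary units.

22.0 arbitrary units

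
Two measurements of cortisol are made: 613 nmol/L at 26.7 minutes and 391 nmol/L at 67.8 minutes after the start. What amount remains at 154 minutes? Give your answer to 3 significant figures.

Over Δt = 67.8 − 26.7 = 41.1 minutes, the level fell by a factor of 613/391 ≈ 1.5678.
n = log₂(1.5678) ≈ 0.64872 half-lives, so t½ = 41.1/0.64872 ≈ 63.356 minutes.
From t = 67.8 to t = 154: 391 × (1/2)^((154−67.8)/63.356) ≈ 152.27 nmol/L.

152 nmol/L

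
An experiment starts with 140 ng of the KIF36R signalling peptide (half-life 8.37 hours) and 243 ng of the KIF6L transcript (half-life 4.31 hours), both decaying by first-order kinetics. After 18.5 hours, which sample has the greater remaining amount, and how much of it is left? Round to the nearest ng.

KIF36R signalling peptide, 30 ng

KIF36R signalling peptide: 140 × (1/2)^2.2103 ≈ 30.253 ng.
KIF6L transcript: 243 × (1/2)^4.2923 ≈ 12.402 ng.
KIF36R signalling peptide has more remaining, at ≈ 30.253 ng.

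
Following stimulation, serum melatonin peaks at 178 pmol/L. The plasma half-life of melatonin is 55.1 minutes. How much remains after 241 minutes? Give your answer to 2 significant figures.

8.6 pmol/L

Number of half-lives: n = 241/55.1 ≈ 4.3739.
Remaining = 178 × (1/2)^4.3739 = 178 × 0.048232 ≈ 8.5853 pmol/L.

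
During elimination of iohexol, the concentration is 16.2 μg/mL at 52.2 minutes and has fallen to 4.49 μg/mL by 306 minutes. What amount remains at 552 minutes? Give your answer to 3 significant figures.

1.29 μg/mL

Over Δt = 306 − 52.2 = 253.8 minutes, the level fell by a factor of 16.2/4.49 ≈ 3.608.
n = log₂(3.608) ≈ 1.8512 half-lives, so t½ = 253.8/1.8512 ≈ 137.1 minutes.
From t = 306 to t = 552: 4.49 × (1/2)^((552−306)/137.1) ≈ 1.2945 μg/mL.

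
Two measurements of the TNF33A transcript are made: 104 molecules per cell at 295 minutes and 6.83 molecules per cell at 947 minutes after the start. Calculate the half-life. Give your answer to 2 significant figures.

Over Δt = 947 − 295 = 652 minutes, the level fell by a factor of 104/6.83 ≈ 15.227.
n = log₂(15.227) ≈ 3.9286 half-lives, so t½ = 652/3.9286 ≈ 165.96 minutes.

170 minutes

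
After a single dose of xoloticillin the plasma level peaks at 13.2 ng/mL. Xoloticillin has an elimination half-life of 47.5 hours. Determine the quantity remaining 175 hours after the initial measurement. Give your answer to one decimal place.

Number of half-lives: n = 175/47.5 ≈ 3.6842.
Remaining = 13.2 × (1/2)^3.6842 = 13.2 × 0.077793 ≈ 1.0269 ng/mL.

1.0 ng/mL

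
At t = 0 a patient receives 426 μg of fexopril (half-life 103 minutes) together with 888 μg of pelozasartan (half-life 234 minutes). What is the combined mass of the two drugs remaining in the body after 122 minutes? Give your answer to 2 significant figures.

fexopril: 426 × (1/2)^(122/103) = 426 × (1/2)^1.1845 ≈ 187.43 μg.
pelozasartan: 888 × (1/2)^(122/234) = 888 × (1/2)^0.52137 ≈ 618.68 μg.
Total = 187.43 + 618.68 ≈ 806.11 μg.

810 μg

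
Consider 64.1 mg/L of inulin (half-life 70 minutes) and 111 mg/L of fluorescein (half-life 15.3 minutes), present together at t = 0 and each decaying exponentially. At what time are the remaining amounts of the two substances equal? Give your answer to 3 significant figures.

Set 64.1·(1/2)^(t/70) = 111·(1/2)^(t/15.3).
Taking log₂: log₂(64.1/111) = t·(1/70 − 1/15.3).
log₂(0.57748) = -0.79216; 1/70 − 1/15.3 = -0.051074.
t = -0.79216 / -0.051074 ≈ 15.51 minutes.

15.5 minutes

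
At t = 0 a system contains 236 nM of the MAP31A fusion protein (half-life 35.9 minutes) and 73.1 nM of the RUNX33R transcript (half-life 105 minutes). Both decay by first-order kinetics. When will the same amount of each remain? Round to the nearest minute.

Set 236·(1/2)^(t/35.9) = 73.1·(1/2)^(t/105).
Taking log₂: log₂(236/73.1) = t·(1/35.9 − 1/105).
log₂(3.2285) = 1.6908; 1/35.9 − 1/105 = 0.018331.
t = 1.6908 / 0.018331 ≈ 92.238 minutes.

92 minutes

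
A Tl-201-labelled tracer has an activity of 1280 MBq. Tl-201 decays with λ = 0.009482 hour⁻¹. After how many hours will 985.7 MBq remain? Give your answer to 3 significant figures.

t½ = ln 2 / λ = 0.69315 / 0.009482 ≈ 73.101 hours.
Fraction remaining = 985.7/1280 ≈ 0.77008.
n = log₂(1280/985.7) = ln(1.2986)/ln 2 ≈ 0.37692 half-lives.
t = n × t½ = 0.37692 × 73.101 ≈ 27.554 hours.

27.6 hours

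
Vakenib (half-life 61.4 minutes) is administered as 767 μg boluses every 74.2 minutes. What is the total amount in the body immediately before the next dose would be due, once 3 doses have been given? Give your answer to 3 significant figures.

538 μg

The 3 doses were given 222.6, 148.4, 74.2 minutes ago.
Total = 767·(1/2)^(222.6/61.4) + 767·(1/2)^(148.4/61.4) + 767·(1/2)^(74.2/61.4)
      = 62.15 + 143.62 + 331.9 ≈ 537.67 μg.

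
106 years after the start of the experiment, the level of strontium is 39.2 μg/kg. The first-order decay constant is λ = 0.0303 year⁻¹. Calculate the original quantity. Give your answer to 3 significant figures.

t½ = ln 2 / λ = 0.69315 / 0.0303 ≈ 22.876 years.
Number of half-lives elapsed: n = 106/22.876 ≈ 4.6336.
A₀ = A × 2^n = 39.2 × 2^4.6336 = 39.2 × 24.824 ≈ 973.09 μg/kg.

973 μg/kg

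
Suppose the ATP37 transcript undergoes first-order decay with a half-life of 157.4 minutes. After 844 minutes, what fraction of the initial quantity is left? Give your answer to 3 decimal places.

n = 844/157.4 ≈ 5.3621 half-lives.
Fraction remaining = (1/2)^5.3621 ≈ 0.024313.

0.024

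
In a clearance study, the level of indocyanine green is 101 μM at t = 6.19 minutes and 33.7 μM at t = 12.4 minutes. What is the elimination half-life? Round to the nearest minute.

Over Δt = 12.4 − 6.19 = 6.21 minutes, the level fell by a factor of 101/33.7 ≈ 2.997.
n = log₂(2.997) ≈ 1.5835 half-lives, so t½ = 6.21/1.5835 ≈ 3.9216 minutes.

4 minutes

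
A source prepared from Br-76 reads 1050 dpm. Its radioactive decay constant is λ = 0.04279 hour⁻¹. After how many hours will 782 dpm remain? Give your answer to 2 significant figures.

6.9 hours

t½ = ln 2 / λ = 0.69315 / 0.04279 ≈ 16.199 hours.
Fraction remaining = 782/1050 ≈ 0.74476.
n = log₂(1050/782) = ln(1.3427)/ln 2 ≈ 0.42515 half-lives.
t = n × t½ = 0.42515 × 16.199 ≈ 6.8869 hours.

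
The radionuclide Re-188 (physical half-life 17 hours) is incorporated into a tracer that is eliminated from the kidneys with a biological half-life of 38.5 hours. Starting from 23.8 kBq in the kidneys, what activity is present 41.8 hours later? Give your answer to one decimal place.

1/t_eff = 1/t_phys + 1/t_biol = 1/17 + 1/38.5 = 0.084798 per hour.
t_eff = 17 × 38.5 / (17 + 38.5) ≈ 11.793 hours.
Remaining = 23.8 × (1/2)^(41.8/11.793) = 23.8 × (1/2)^3.5445 ≈ 2.0397 kBq.

2.0 kBq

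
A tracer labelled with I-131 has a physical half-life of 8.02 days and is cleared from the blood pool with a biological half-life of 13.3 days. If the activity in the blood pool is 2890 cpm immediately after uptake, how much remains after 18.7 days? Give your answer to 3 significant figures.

217 cpm

1/t_eff = 1/t_phys + 1/t_biol = 1/8.02 + 1/13.3 = 0.19988 per day.
t_eff = 8.02 × 13.3 / (8.02 + 13.3) ≈ 5.0031 days.
Remaining = 2890 × (1/2)^(18.7/5.0031) = 2890 × (1/2)^3.7377 ≈ 216.64 cpm.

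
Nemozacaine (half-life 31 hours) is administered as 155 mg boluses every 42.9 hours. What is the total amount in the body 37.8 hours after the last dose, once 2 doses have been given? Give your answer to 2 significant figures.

The 2 doses were given 80.7, 37.8 hours ago.
Total = 155·(1/2)^(80.7/31) + 155·(1/2)^(37.8/31)
      = 25.508 + 66.569 ≈ 92.077 mg.

92 mg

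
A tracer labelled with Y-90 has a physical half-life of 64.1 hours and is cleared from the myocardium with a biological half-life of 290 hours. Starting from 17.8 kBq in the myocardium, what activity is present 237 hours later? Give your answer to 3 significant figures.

1/t_eff = 1/t_phys + 1/t_biol = 1/64.1 + 1/290 = 0.019049 per hour.
t_eff = 64.1 × 290 / (64.1 + 290) ≈ 52.496 hours.
Remaining = 17.8 × (1/2)^(237/52.496) = 17.8 × (1/2)^4.5146 ≈ 0.77874 kBq.

0.779 kBq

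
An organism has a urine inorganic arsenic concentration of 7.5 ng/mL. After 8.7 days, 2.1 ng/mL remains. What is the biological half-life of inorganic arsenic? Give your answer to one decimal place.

A/A₀ = 2.1/7.5 ≈ 0.28.
n = log₂(3.5714) ≈ 1.8365 half-lives elapsed in 8.7 days.
t½ = 8.7/1.8365 ≈ 4.7373 days.

4.7 days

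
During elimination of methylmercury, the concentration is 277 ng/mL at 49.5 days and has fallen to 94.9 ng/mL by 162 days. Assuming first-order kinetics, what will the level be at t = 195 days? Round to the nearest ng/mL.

69 ng/mL

Over Δt = 162 − 49.5 = 112.5 days, the level fell by a factor of 277/94.9 ≈ 2.9189.
n = log₂(2.9189) ≈ 1.5454 half-lives, so t½ = 112.5/1.5454 ≈ 72.796 days.
From t = 162 to t = 195: 94.9 × (1/2)^((195−162)/72.796) ≈ 69.311 ng/mL.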